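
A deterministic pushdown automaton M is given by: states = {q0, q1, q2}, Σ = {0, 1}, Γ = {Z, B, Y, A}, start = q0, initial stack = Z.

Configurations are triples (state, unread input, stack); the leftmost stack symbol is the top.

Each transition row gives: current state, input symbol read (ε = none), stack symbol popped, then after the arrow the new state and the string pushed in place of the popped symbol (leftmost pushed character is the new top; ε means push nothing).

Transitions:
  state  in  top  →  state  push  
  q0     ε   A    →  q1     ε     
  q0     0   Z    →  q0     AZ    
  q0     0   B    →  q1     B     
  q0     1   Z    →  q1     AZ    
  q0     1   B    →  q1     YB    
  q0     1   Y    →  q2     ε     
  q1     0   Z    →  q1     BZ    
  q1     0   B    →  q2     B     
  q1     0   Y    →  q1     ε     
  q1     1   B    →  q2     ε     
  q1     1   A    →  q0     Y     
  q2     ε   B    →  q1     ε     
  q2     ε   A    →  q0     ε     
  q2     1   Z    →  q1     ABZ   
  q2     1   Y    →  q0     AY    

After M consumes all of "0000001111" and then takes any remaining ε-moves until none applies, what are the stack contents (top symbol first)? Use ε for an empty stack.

Z

(q0, 0000001111, Z)
  read 0, top Z: go to q0, push AZ → (q0, 000001111, AZ)
  ε-move, top A: go to q1, push ε → (q1, 000001111, Z)
  read 0, top Z: go to q1, push BZ → (q1, 00001111, BZ)
  read 0, top B: go to q2, push B → (q2, 0001111, BZ)
  ε-move, top B: go to q1, push ε → (q1, 0001111, Z)
  read 0, top Z: go to q1, push BZ → (q1, 001111, BZ)
  read 0, top B: go to q2, push B → (q2, 01111, BZ)
  ε-move, top B: go to q1, push ε → (q1, 01111, Z)
  read 0, top Z: go to q1, push BZ → (q1, 1111, BZ)
  read 1, top B: go to q2, push ε → (q2, 111, Z)
  read 1, top Z: go to q1, push ABZ → (q1, 11, ABZ)
  read 1, top A: go to q0, push Y → (q0, 1, YBZ)
  read 1, top Y: go to q2, push ε → (q2, ε, BZ)
  ε-move, top B: go to q1, push ε → (q1, ε, Z)
All input consumed in state q1 with stack Z.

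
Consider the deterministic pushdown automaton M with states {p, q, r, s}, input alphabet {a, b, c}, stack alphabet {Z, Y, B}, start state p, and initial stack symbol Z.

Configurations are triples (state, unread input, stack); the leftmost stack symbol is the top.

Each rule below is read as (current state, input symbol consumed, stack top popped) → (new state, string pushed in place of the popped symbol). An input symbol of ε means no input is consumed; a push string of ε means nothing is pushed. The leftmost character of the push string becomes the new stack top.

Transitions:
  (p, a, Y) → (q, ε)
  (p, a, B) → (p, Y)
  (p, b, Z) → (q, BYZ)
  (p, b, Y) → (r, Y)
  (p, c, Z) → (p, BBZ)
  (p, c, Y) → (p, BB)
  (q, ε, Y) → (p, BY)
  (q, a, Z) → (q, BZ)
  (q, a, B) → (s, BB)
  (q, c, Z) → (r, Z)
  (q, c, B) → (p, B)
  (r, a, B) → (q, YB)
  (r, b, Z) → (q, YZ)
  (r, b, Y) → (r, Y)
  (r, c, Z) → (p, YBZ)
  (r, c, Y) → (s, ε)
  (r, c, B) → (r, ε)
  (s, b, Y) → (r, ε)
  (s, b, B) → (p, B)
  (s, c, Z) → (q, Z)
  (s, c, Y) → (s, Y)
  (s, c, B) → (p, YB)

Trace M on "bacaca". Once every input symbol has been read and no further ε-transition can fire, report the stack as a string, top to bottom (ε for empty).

YBYZ

(p, bacaca, Z)
  read b, top Z: go to q, push BYZ → (q, acaca, BYZ)
  read a, top B: go to s, push BB → (s, caca, BBYZ)
  read c, top B: go to p, push YB → (p, aca, YBBYZ)
  read a, top Y: go to q, push ε → (q, ca, BBYZ)
  read c, top B: go to p, push B → (p, a, BBYZ)
  read a, top B: go to p, push Y → (p, ε, YBYZ)
All input consumed in state p with stack YBYZ.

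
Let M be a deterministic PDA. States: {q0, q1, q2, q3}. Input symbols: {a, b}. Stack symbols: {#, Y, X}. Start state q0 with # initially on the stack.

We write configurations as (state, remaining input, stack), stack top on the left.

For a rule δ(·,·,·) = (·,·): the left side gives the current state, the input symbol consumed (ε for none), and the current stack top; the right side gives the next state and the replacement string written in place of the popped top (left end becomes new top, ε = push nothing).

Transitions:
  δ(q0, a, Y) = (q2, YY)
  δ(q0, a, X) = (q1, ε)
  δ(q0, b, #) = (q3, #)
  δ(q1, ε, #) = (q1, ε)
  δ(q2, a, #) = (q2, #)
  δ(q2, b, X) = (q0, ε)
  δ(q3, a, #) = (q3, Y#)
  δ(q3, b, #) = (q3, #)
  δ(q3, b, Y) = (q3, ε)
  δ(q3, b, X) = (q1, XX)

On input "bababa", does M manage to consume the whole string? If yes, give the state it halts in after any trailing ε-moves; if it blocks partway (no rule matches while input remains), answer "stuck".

q3

(q0, bababa, #)
  read b, top #: go to q3, push # → (q3, ababa, #)
  read a, top #: go to q3, push Y# → (q3, baba, Y#)
  read b, top Y: go to q3, push ε → (q3, aba, #)
  read a, top #: go to q3, push Y# → (q3, ba, Y#)
  read b, top Y: go to q3, push ε → (q3, a, #)
  read a, top #: go to q3, push Y# → (q3, ε, Y#)
All input consumed; M is in state q3.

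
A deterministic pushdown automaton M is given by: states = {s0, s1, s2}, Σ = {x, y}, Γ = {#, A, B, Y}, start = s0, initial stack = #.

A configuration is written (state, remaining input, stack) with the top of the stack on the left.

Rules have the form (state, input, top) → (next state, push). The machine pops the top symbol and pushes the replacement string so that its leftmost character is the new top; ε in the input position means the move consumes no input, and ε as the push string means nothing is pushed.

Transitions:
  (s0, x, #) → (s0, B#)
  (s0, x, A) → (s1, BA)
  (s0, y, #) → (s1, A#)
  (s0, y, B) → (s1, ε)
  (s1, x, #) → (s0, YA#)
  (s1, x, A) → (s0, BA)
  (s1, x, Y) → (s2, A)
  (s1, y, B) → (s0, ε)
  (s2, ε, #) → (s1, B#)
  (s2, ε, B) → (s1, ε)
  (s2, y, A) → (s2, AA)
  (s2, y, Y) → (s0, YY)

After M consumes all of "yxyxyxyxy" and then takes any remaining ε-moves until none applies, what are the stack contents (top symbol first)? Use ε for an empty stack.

A#

(s0, yxyxyxyxy, #)
  read y, top #: go to s1, push A# → (s1, xyxyxyxy, A#)
  read x, top A: go to s0, push BA → (s0, yxyxyxy, BA#)
  read y, top B: go to s1, push ε → (s1, xyxyxy, A#)
  read x, top A: go to s0, push BA → (s0, yxyxy, BA#)
  read y, top B: go to s1, push ε → (s1, xyxy, A#)
  read x, top A: go to s0, push BA → (s0, yxy, BA#)
  read y, top B: go to s1, push ε → (s1, xy, A#)
  read x, top A: go to s0, push BA → (s0, y, BA#)
  read y, top B: go to s1, push ε → (s1, ε, A#)
All input consumed in state s1 with stack A#.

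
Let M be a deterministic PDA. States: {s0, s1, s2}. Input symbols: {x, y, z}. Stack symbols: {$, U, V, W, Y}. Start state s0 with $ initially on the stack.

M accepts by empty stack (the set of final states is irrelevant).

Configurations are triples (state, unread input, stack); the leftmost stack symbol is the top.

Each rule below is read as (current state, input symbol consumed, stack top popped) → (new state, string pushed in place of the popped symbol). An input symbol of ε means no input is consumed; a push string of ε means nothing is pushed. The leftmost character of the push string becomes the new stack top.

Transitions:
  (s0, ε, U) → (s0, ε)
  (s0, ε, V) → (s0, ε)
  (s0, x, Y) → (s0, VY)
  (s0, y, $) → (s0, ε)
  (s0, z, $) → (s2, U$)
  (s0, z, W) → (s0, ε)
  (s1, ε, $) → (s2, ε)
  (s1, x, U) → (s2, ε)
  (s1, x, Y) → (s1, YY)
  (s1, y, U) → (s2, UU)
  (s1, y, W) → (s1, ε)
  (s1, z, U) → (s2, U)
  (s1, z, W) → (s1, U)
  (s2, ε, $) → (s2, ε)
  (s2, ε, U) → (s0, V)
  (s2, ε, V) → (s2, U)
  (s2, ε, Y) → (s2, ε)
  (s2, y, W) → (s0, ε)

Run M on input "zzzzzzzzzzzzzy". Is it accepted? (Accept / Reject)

(s0, zzzzzzzzzzzzzy, $) ⊢ (s2, zzzzzzzzzzzzy, U$) ⊢ (s0, zzzzzzzzzzzzy, V$) ⊢ (s0, zzzzzzzzzzzzy, $) ⊢ (s2, zzzzzzzzzzzy, U$) ⊢ (s0, zzzzzzzzzzzy, V$) ⊢ (s0, zzzzzzzzzzzy, $) ⊢ (s2, zzzzzzzzzzy, U$) ⊢ (s0, zzzzzzzzzzy, V$) ⊢ (s0, zzzzzzzzzzy, $) ⊢ (s2, zzzzzzzzzy, U$) ⊢ (s0, zzzzzzzzzy, V$) ⊢ (s0, zzzzzzzzzy, $) ⊢ (s2, zzzzzzzzy, U$) ⊢ (s0, zzzzzzzzy, V$) ⊢ (s0, zzzzzzzzy, $) ⊢ (s2, zzzzzzzy, U$) ⊢ (s0, zzzzzzzy, V$) ⊢ (s0, zzzzzzzy, $) ⊢ (s2, zzzzzzy, U$) ⊢ (s0, zzzzzzy, V$) ⊢ (s0, zzzzzzy, $) ⊢ (s2, zzzzzy, U$) ⊢ (s0, zzzzzy, V$) ⊢ (s0, zzzzzy, $) ⊢ (s2, zzzzy, U$) ⊢ (s0, zzzzy, V$) ⊢ (s0, zzzzy, $) ⊢ (s2, zzzy, U$) ⊢ (s0, zzzy, V$) ⊢ (s0, zzzy, $) ⊢ (s2, zzy, U$) ⊢ (s0, zzy, V$) ⊢ (s0, zzy, $) ⊢ (s2, zy, U$) ⊢ (s0, zy, V$) ⊢ (s0, zy, $) ⊢ (s2, y, U$) ⊢ (s0, y, V$) ⊢ (s0, y, $) ⊢ (s0, ε, ε)
All input consumed and the stack is empty.

Accept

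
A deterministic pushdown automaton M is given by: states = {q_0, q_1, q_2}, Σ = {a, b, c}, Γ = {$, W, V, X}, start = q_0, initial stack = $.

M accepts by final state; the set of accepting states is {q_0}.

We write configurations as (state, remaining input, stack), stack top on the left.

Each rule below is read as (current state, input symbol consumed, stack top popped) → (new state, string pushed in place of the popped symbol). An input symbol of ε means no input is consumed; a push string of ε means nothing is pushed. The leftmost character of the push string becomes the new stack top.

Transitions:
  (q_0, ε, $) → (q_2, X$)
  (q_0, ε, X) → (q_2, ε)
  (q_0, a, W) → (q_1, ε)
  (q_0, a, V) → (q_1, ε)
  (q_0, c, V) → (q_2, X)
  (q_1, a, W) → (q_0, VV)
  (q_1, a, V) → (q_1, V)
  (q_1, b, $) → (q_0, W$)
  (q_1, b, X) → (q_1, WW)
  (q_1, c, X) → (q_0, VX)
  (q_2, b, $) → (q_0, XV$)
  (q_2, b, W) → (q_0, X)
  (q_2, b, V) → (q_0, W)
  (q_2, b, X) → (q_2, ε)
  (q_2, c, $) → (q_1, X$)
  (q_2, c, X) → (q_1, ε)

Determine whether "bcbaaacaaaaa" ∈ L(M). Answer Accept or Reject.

(q_0, bcbaaacaaaaa, $)
  ε-move, top $: go to q_2, push X$ → (q_2, bcbaaacaaaaa, X$)
  read b, top X: go to q_2, push ε → (q_2, cbaaacaaaaa, $)
  read c, top $: go to q_1, push X$ → (q_1, baaacaaaaa, X$)
  read b, top X: go to q_1, push WW → (q_1, aaacaaaaa, WW$)
  read a, top W: go to q_0, push VV → (q_0, aacaaaaa, VVW$)
  read a, top V: go to q_1, push ε → (q_1, acaaaaa, VW$)
  read a, top V: go to q_1, push V → (q_1, caaaaa, VW$)
No transition applies at (q_1, caaaaa, VW$); input not fully consumed.

Reject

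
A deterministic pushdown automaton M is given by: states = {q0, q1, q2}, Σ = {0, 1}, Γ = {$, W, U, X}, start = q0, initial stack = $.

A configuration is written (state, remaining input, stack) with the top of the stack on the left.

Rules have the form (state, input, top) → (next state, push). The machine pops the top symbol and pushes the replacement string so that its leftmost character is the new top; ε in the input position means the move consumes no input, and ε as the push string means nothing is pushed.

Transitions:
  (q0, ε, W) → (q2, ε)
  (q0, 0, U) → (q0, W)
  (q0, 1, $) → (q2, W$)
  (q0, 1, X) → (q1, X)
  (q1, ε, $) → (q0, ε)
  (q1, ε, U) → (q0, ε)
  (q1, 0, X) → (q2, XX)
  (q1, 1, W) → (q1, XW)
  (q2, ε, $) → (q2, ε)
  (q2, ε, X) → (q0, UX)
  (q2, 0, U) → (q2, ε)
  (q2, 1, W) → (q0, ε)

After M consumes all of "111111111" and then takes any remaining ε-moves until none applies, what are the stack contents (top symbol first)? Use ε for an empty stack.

W$

(q0, 111111111, $) ⊢ (q2, 11111111, W$) ⊢ (q0, 1111111, $) ⊢ (q2, 111111, W$) ⊢ (q0, 11111, $) ⊢ (q2, 1111, W$) ⊢ (q0, 111, $) ⊢ (q2, 11, W$) ⊢ (q0, 1, $) ⊢ (q2, ε, W$)
All input consumed in state q2 with stack W$.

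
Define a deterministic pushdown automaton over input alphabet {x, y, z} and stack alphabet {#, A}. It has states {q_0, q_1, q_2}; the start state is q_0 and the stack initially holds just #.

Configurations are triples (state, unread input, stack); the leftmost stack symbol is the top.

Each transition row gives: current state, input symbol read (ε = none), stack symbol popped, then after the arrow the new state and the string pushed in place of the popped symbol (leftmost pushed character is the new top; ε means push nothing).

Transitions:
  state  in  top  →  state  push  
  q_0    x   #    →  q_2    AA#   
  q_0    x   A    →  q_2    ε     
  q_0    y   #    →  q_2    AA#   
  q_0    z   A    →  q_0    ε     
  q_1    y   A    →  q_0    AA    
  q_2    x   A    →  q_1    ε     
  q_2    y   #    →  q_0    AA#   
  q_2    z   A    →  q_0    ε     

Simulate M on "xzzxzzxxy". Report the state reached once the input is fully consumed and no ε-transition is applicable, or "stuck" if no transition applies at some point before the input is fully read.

(q_0, xzzxzzxxy, #) ⊢ (q_2, zzxzzxxy, AA#) ⊢ (q_0, zxzzxxy, A#) ⊢ (q_0, xzzxxy, #) ⊢ (q_2, zzxxy, AA#) ⊢ (q_0, zxxy, A#) ⊢ (q_0, xxy, #) ⊢ (q_2, xy, AA#) ⊢ (q_1, y, A#) ⊢ (q_0, ε, AA#)
All input consumed; M is in state q_0.

q_0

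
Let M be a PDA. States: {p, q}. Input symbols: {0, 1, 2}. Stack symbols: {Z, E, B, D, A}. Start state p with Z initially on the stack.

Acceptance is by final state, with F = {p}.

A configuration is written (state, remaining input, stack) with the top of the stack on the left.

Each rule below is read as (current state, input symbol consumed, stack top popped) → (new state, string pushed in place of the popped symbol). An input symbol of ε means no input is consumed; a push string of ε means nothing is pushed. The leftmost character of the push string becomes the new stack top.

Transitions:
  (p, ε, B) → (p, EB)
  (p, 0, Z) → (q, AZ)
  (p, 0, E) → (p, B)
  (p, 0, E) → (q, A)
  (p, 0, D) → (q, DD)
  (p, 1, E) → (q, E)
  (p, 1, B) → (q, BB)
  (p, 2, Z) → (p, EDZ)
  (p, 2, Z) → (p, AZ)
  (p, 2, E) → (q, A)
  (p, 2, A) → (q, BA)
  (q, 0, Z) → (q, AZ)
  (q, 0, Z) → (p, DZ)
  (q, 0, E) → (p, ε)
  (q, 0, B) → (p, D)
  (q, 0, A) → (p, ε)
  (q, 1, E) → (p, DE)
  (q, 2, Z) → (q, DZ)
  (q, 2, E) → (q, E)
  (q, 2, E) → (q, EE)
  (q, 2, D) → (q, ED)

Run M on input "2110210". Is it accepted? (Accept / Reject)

No computation consumes all input and reaches a final state.

Reject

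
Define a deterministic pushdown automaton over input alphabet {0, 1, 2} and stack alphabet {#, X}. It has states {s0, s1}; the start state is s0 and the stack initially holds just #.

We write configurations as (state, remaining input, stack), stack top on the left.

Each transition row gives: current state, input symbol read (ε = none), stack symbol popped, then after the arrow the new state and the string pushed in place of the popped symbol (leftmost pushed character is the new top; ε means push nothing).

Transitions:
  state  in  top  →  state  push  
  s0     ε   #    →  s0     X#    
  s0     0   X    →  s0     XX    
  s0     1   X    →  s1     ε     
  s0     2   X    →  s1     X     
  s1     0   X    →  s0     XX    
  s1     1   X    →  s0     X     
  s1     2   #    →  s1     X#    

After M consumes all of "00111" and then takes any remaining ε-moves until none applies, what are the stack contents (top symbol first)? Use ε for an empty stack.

X#

(s0, 00111, #)
  ε-move, top #: go to s0, push X# → (s0, 00111, X#)
  read 0, top X: go to s0, push XX → (s0, 0111, XX#)
  read 0, top X: go to s0, push XX → (s0, 111, XXX#)
  read 1, top X: go to s1, push ε → (s1, 11, XX#)
  read 1, top X: go to s0, push X → (s0, 1, XX#)
  read 1, top X: go to s1, push ε → (s1, ε, X#)
All input consumed in state s1 with stack X#.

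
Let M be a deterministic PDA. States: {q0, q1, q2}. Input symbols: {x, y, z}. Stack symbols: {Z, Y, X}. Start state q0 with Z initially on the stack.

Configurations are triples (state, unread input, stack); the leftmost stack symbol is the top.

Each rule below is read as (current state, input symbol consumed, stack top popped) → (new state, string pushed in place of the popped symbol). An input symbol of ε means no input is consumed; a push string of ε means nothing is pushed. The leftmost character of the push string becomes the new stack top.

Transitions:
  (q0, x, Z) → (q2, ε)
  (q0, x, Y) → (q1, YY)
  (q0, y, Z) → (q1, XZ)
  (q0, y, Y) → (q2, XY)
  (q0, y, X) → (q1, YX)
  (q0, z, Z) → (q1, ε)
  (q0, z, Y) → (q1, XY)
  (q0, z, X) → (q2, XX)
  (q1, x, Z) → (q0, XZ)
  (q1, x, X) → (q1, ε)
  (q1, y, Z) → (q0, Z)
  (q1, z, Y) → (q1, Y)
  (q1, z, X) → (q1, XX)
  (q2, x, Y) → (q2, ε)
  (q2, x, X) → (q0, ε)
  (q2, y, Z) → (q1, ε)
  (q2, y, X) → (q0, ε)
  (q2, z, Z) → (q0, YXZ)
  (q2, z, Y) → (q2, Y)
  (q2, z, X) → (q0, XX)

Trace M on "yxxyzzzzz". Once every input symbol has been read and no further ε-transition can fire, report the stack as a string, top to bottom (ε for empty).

YXZ

(q0, yxxyzzzzz, Z)
  read y, top Z: go to q1, push XZ → (q1, xxyzzzzz, XZ)
  read x, top X: go to q1, push ε → (q1, xyzzzzz, Z)
  read x, top Z: go to q0, push XZ → (q0, yzzzzz, XZ)
  read y, top X: go to q1, push YX → (q1, zzzzz, YXZ)
  read z, top Y: go to q1, push Y → (q1, zzzz, YXZ)
  read z, top Y: go to q1, push Y → (q1, zzz, YXZ)
  read z, top Y: go to q1, push Y → (q1, zz, YXZ)
  read z, top Y: go to q1, push Y → (q1, z, YXZ)
  read z, top Y: go to q1, push Y → (q1, ε, YXZ)
All input consumed in state q1 with stack YXZ.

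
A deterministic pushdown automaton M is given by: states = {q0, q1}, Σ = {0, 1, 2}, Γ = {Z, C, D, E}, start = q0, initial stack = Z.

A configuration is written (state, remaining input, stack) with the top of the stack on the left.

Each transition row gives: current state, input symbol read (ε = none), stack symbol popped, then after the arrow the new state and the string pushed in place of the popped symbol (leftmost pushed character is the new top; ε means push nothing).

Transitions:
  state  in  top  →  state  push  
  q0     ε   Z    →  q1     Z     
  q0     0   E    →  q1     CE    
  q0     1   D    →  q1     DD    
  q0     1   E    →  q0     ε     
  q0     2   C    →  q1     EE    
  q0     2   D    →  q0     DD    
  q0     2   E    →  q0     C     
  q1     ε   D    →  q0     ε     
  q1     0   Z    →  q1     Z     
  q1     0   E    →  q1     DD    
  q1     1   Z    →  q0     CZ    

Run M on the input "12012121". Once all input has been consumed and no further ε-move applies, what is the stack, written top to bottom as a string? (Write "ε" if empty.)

DDDEZ

(q0, 12012121, Z)
  ε-move, top Z: go to q1, push Z → (q1, 12012121, Z)
  read 1, top Z: go to q0, push CZ → (q0, 2012121, CZ)
  read 2, top C: go to q1, push EE → (q1, 012121, EEZ)
  read 0, top E: go to q1, push DD → (q1, 12121, DDEZ)
  ε-move, top D: go to q0, push ε → (q0, 12121, DEZ)
  read 1, top D: go to q1, push DD → (q1, 2121, DDEZ)
  ε-move, top D: go to q0, push ε → (q0, 2121, DEZ)
  read 2, top D: go to q0, push DD → (q0, 121, DDEZ)
  read 1, top D: go to q1, push DD → (q1, 21, DDDEZ)
  ε-move, top D: go to q0, push ε → (q0, 21, DDEZ)
  read 2, top D: go to q0, push DD → (q0, 1, DDDEZ)
  read 1, top D: go to q1, push DD → (q1, ε, DDDDEZ)
  ε-move, top D: go to q0, push ε → (q0, ε, DDDEZ)
All input consumed in state q0 with stack DDDEZ.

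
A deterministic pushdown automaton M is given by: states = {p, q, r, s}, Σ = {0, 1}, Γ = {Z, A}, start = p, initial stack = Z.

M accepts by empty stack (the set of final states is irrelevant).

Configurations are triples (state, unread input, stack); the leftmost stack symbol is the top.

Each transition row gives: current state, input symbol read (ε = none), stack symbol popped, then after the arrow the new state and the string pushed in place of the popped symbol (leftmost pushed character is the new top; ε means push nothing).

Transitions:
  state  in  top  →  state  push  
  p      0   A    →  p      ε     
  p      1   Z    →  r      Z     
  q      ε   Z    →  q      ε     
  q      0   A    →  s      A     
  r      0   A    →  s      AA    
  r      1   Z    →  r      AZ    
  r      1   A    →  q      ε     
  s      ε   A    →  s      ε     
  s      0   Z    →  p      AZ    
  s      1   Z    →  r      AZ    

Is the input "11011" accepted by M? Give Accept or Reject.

(p, 11011, Z)
  read 1, top Z: go to r, push Z → (r, 1011, Z)
  read 1, top Z: go to r, push AZ → (r, 011, AZ)
  read 0, top A: go to s, push AA → (s, 11, AAZ)
  ε-move, top A: go to s, push ε → (s, 11, AZ)
  ε-move, top A: go to s, push ε → (s, 11, Z)
  read 1, top Z: go to r, push AZ → (r, 1, AZ)
  read 1, top A: go to q, push ε → (q, ε, Z)
  ε-move, top Z: go to q, push ε → (q, ε, ε)
All input consumed and the stack is empty.

Accept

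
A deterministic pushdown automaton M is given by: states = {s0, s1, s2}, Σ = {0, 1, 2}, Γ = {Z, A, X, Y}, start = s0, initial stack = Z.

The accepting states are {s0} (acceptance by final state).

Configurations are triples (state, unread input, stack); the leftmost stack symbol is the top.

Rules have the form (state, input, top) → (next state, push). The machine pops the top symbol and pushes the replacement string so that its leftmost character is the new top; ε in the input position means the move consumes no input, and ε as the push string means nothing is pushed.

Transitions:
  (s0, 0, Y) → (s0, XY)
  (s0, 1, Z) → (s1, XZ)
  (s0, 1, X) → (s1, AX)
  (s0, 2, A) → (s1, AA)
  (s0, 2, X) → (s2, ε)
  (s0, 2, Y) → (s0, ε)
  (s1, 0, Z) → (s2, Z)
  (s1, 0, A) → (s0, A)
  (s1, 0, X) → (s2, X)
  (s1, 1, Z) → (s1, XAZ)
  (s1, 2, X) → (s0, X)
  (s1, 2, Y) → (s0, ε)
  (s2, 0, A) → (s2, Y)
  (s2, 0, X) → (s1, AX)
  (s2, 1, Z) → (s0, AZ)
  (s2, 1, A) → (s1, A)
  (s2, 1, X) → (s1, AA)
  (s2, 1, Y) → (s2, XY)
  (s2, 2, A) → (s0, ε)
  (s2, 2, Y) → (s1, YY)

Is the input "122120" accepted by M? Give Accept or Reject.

(s0, 122120, Z)
  read 1, top Z: go to s1, push XZ → (s1, 22120, XZ)
  read 2, top X: go to s0, push X → (s0, 2120, XZ)
  read 2, top X: go to s2, push ε → (s2, 120, Z)
  read 1, top Z: go to s0, push AZ → (s0, 20, AZ)
  read 2, top A: go to s1, push AA → (s1, 0, AAZ)
  read 0, top A: go to s0, push A → (s0, ε, AAZ)
All input consumed; state s0 ∈ F.

Accept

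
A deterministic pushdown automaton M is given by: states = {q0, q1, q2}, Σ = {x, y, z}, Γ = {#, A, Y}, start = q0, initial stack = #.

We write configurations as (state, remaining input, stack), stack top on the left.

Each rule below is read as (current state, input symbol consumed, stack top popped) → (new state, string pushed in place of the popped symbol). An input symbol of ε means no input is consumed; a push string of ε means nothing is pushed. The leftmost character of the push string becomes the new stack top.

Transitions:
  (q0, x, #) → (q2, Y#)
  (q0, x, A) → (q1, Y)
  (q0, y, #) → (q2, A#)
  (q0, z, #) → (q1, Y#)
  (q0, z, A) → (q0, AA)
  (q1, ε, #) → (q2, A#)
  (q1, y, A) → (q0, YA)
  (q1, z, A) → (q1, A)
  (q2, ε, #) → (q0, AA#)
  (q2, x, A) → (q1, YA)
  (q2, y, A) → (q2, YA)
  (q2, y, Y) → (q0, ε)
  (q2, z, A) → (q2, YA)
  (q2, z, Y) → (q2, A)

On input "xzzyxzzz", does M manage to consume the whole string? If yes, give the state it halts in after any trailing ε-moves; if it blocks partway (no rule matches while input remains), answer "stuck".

(q0, xzzyxzzz, #)
  read x, top #: go to q2, push Y# → (q2, zzyxzzz, Y#)
  read z, top Y: go to q2, push A → (q2, zyxzzz, A#)
  read z, top A: go to q2, push YA → (q2, yxzzz, YA#)
  read y, top Y: go to q0, push ε → (q0, xzzz, A#)
  read x, top A: go to q1, push Y → (q1, zzz, Y#)
No transition for (q1, z, top Y); M blocks with input zzz remaining.

stuck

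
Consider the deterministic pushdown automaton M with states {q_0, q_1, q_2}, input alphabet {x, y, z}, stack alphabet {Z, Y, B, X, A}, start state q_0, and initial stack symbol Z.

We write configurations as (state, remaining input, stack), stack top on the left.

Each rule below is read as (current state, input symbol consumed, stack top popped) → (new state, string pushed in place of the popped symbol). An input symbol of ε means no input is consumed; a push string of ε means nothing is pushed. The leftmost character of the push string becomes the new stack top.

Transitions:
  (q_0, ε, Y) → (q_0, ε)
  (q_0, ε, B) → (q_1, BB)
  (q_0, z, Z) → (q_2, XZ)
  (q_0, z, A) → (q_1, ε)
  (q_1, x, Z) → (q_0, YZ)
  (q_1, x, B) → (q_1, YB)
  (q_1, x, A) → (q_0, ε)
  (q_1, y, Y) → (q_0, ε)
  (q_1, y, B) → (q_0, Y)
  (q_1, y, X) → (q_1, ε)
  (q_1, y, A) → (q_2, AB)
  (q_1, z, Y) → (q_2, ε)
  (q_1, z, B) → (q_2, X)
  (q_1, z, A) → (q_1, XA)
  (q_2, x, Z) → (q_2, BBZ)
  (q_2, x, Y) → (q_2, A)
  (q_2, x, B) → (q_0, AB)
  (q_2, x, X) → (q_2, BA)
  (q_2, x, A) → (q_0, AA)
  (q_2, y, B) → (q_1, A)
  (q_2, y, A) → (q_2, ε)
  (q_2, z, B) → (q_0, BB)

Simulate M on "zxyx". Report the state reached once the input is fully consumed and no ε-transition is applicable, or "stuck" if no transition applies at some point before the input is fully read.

(q_0, zxyx, Z) ⊢ (q_2, xyx, XZ) ⊢ (q_2, yx, BAZ) ⊢ (q_1, x, AAZ) ⊢ (q_0, ε, AZ)
All input consumed; M is in state q_0.

q_0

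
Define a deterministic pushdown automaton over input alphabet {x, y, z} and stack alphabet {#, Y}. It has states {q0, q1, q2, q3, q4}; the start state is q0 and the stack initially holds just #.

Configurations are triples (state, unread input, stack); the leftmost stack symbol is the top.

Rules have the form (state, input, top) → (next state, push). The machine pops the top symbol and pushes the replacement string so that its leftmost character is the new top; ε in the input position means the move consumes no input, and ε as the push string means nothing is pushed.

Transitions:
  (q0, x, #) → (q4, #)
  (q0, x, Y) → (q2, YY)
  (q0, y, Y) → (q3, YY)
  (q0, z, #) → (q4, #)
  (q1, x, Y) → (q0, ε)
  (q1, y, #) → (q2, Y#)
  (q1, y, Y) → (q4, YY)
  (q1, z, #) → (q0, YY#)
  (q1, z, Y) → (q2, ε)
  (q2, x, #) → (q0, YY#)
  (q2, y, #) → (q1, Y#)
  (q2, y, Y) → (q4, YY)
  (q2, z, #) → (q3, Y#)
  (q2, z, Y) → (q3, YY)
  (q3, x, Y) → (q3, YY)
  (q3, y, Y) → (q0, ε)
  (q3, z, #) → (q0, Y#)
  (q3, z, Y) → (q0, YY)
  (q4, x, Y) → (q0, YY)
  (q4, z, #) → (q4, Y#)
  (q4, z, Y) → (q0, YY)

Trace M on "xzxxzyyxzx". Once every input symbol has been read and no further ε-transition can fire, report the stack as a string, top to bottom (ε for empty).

YYYYYYY#

(q0, xzxxzyyxzx, #) ⊢ (q4, zxxzyyxzx, #) ⊢ (q4, xxzyyxzx, Y#) ⊢ (q0, xzyyxzx, YY#) ⊢ (q2, zyyxzx, YYY#) ⊢ (q3, yyxzx, YYYY#) ⊢ (q0, yxzx, YYY#) ⊢ (q3, xzx, YYYY#) ⊢ (q3, zx, YYYYY#) ⊢ (q0, x, YYYYYY#) ⊢ (q2, ε, YYYYYYY#)
All input consumed in state q2 with stack YYYYYYY#.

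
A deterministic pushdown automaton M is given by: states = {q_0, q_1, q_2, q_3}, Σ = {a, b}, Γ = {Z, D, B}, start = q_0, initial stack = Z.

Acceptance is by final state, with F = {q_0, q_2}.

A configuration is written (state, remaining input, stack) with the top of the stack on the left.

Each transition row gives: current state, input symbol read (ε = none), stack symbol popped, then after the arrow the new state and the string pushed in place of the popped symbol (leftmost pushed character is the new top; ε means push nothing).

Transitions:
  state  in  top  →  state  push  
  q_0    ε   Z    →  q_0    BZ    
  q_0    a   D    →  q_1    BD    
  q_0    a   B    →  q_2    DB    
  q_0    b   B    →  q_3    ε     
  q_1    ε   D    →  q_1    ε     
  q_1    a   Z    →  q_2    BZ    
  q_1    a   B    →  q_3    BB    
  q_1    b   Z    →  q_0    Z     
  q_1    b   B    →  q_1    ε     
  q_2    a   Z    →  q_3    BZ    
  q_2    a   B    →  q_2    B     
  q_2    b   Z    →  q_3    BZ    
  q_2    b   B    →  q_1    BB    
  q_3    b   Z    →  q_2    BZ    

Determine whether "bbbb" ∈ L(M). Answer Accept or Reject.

Reject

(q_0, bbbb, Z) ⊢ (q_0, bbbb, BZ) ⊢ (q_3, bbb, Z) ⊢ (q_2, bb, BZ) ⊢ (q_1, b, BBZ) ⊢ (q_1, ε, BZ)
All input consumed; state q_1 ∉ F and no further ε-move applies.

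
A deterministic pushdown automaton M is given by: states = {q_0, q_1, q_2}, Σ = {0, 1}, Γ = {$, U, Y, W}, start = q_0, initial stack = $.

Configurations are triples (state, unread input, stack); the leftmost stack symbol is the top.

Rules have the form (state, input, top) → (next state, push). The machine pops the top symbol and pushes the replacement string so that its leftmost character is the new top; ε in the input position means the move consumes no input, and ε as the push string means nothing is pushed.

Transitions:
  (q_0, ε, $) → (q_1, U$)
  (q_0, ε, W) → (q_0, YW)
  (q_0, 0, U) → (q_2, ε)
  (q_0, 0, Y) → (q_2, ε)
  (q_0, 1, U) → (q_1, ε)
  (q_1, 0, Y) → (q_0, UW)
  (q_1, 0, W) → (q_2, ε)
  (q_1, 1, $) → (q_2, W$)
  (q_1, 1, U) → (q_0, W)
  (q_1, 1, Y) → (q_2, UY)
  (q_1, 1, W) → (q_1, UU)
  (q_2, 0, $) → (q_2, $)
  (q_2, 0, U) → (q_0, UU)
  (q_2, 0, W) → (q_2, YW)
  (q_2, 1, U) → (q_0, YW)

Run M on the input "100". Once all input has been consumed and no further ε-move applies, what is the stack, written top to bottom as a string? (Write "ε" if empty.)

YW$

(q_0, 100, $)
  ε-move, top $: go to q_1, push U$ → (q_1, 100, U$)
  read 1, top U: go to q_0, push W → (q_0, 00, W$)
  ε-move, top W: go to q_0, push YW → (q_0, 00, YW$)
  read 0, top Y: go to q_2, push ε → (q_2, 0, W$)
  read 0, top W: go to q_2, push YW → (q_2, ε, YW$)
All input consumed in state q_2 with stack YW$.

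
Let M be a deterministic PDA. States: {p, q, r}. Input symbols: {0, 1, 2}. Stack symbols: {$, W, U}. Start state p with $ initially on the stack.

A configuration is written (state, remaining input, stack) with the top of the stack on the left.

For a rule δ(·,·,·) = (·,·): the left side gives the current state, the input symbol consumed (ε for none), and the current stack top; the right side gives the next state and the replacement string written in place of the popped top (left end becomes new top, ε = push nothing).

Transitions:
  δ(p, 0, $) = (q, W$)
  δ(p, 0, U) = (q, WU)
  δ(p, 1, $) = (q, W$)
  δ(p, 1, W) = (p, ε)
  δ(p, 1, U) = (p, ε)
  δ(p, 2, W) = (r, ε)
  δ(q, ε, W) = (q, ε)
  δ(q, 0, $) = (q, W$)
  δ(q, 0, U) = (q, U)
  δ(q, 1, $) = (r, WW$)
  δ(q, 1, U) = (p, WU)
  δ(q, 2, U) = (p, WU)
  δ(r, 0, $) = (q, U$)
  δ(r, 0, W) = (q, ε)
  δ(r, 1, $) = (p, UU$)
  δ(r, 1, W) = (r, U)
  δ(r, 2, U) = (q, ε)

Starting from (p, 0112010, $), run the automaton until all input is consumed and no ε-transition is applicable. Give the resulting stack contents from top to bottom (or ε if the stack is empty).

$

(p, 0112010, $)
  read 0, top $: go to q, push W$ → (q, 112010, W$)
  ε-move, top W: go to q, push ε → (q, 112010, $)
  read 1, top $: go to r, push WW$ → (r, 12010, WW$)
  read 1, top W: go to r, push U → (r, 2010, UW$)
  read 2, top U: go to q, push ε → (q, 010, W$)
  ε-move, top W: go to q, push ε → (q, 010, $)
  read 0, top $: go to q, push W$ → (q, 10, W$)
  ε-move, top W: go to q, push ε → (q, 10, $)
  read 1, top $: go to r, push WW$ → (r, 0, WW$)
  read 0, top W: go to q, push ε → (q, ε, W$)
  ε-move, top W: go to q, push ε → (q, ε, $)
All input consumed in state q with stack $.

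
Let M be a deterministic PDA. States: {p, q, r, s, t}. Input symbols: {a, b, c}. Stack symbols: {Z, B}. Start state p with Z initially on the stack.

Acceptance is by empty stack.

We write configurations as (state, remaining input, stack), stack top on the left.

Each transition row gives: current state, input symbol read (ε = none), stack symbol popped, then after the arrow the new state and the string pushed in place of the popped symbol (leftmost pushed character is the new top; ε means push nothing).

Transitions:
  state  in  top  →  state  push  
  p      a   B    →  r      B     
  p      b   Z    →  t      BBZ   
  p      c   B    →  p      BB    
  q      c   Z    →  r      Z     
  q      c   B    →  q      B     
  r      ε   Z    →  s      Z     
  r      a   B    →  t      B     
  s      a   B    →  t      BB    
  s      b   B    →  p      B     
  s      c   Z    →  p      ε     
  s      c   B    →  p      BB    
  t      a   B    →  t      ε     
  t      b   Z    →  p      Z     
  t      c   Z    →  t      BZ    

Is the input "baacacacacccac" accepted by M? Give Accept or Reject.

Reject

(p, baacacacacccac, Z)
  read b, top Z: go to t, push BBZ → (t, aacacacacccac, BBZ)
  read a, top B: go to t, push ε → (t, acacacacccac, BZ)
  read a, top B: go to t, push ε → (t, cacacacccac, Z)
  read c, top Z: go to t, push BZ → (t, acacacccac, BZ)
  read a, top B: go to t, push ε → (t, cacacccac, Z)
  read c, top Z: go to t, push BZ → (t, acacccac, BZ)
  read a, top B: go to t, push ε → (t, cacccac, Z)
  read c, top Z: go to t, push BZ → (t, acccac, BZ)
  read a, top B: go to t, push ε → (t, cccac, Z)
  read c, top Z: go to t, push BZ → (t, ccac, BZ)
No transition applies at (t, ccac, BZ); input not fully consumed.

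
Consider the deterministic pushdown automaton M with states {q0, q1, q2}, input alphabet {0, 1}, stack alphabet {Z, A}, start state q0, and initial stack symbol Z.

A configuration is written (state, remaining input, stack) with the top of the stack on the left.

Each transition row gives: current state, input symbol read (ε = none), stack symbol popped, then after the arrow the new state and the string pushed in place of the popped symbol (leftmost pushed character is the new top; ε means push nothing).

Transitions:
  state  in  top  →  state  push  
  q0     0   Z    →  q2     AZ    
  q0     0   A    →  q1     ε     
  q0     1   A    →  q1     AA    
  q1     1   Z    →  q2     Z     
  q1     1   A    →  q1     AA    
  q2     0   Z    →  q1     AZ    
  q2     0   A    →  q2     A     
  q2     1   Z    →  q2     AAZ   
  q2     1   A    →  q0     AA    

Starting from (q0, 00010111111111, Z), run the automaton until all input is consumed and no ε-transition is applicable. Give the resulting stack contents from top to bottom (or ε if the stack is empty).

AAAAAAAAAAZ

(q0, 00010111111111, Z) ⊢ (q2, 0010111111111, AZ) ⊢ (q2, 010111111111, AZ) ⊢ (q2, 10111111111, AZ) ⊢ (q0, 0111111111, AAZ) ⊢ (q1, 111111111, AZ) ⊢ (q1, 11111111, AAZ) ⊢ (q1, 1111111, AAAZ) ⊢ (q1, 111111, AAAAZ) ⊢ (q1, 11111, AAAAAZ) ⊢ (q1, 1111, AAAAAAZ) ⊢ (q1, 111, AAAAAAAZ) ⊢ (q1, 11, AAAAAAAAZ) ⊢ (q1, 1, AAAAAAAAAZ) ⊢ (q1, ε, AAAAAAAAAAZ)
All input consumed in state q1 with stack AAAAAAAAAAZ.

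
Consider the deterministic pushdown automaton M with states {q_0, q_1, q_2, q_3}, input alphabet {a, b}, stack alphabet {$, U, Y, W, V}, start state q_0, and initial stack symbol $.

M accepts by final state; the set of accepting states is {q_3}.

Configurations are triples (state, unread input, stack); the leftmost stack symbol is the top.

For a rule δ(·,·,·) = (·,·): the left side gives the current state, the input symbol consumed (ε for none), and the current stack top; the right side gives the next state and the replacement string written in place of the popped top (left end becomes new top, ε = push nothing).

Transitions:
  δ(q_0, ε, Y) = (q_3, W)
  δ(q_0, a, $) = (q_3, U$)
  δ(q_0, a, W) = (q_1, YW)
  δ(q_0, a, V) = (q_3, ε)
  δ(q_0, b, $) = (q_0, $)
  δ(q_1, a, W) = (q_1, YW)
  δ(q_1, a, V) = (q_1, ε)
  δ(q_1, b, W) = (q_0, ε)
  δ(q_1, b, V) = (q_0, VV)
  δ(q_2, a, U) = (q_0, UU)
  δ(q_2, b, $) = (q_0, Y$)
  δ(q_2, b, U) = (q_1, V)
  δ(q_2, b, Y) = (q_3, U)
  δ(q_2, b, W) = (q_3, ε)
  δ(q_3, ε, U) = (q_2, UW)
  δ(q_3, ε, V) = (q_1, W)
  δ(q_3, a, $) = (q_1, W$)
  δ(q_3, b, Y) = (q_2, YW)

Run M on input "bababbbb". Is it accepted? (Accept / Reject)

Reject

(q_0, bababbbb, $)
  read b, top $: go to q_0, push $ → (q_0, ababbbb, $)
  read a, top $: go to q_3, push U$ → (q_3, babbbb, U$)
  ε-move, top U: go to q_2, push UW → (q_2, babbbb, UW$)
  read b, top U: go to q_1, push V → (q_1, abbbb, VW$)
  read a, top V: go to q_1, push ε → (q_1, bbbb, W$)
  read b, top W: go to q_0, push ε → (q_0, bbb, $)
  read b, top $: go to q_0, push $ → (q_0, bb, $)
  read b, top $: go to q_0, push $ → (q_0, b, $)
  read b, top $: go to q_0, push $ → (q_0, ε, $)
All input consumed; state q_0 ∉ F and no further ε-move applies.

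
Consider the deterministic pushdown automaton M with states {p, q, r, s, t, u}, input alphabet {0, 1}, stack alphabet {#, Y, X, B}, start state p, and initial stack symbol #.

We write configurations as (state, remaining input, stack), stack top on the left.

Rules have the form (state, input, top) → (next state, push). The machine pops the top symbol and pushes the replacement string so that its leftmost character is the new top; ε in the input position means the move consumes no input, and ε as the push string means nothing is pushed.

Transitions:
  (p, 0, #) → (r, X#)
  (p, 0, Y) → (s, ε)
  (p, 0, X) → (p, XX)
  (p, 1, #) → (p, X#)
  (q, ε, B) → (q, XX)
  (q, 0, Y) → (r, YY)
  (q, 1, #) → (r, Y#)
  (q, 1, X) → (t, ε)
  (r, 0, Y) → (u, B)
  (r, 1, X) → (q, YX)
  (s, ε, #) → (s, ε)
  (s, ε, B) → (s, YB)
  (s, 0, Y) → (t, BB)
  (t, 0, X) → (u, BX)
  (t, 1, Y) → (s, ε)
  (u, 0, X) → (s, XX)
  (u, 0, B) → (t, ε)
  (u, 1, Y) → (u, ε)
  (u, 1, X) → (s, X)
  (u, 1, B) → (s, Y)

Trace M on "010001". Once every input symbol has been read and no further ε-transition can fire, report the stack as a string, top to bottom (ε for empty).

(p, 010001, #)
  read 0, top #: go to r, push X# → (r, 10001, X#)
  read 1, top X: go to q, push YX → (q, 0001, YX#)
  read 0, top Y: go to r, push YY → (r, 001, YYX#)
  read 0, top Y: go to u, push B → (u, 01, BYX#)
  read 0, top B: go to t, push ε → (t, 1, YX#)
  read 1, top Y: go to s, push ε → (s, ε, X#)
All input consumed in state s with stack X#.

X#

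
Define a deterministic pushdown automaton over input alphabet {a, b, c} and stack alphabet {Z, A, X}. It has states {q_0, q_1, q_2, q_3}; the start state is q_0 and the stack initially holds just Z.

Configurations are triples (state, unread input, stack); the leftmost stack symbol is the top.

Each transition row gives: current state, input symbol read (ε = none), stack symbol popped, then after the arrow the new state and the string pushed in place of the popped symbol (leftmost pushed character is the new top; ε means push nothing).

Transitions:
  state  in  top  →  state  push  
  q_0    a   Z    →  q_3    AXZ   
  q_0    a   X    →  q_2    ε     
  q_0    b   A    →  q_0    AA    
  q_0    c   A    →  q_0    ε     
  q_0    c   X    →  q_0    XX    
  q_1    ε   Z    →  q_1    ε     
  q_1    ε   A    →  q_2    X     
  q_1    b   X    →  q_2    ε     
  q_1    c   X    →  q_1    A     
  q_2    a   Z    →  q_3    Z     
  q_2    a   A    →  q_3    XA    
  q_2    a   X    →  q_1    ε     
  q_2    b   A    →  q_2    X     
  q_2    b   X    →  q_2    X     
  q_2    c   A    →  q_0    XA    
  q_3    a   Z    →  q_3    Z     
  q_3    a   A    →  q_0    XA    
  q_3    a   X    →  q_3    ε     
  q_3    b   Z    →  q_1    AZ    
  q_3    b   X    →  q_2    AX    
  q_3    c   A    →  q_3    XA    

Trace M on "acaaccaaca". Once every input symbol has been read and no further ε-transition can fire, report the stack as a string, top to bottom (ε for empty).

(q_0, acaaccaaca, Z) ⊢ (q_3, caaccaaca, AXZ) ⊢ (q_3, aaccaaca, XAXZ) ⊢ (q_3, accaaca, AXZ) ⊢ (q_0, ccaaca, XAXZ) ⊢ (q_0, caaca, XXAXZ) ⊢ (q_0, aaca, XXXAXZ) ⊢ (q_2, aca, XXAXZ) ⊢ (q_1, ca, XAXZ) ⊢ (q_1, a, AAXZ) ⊢ (q_2, a, XAXZ) ⊢ (q_1, ε, AXZ) ⊢ (q_2, ε, XXZ)
All input consumed in state q_2 with stack XXZ.

XXZ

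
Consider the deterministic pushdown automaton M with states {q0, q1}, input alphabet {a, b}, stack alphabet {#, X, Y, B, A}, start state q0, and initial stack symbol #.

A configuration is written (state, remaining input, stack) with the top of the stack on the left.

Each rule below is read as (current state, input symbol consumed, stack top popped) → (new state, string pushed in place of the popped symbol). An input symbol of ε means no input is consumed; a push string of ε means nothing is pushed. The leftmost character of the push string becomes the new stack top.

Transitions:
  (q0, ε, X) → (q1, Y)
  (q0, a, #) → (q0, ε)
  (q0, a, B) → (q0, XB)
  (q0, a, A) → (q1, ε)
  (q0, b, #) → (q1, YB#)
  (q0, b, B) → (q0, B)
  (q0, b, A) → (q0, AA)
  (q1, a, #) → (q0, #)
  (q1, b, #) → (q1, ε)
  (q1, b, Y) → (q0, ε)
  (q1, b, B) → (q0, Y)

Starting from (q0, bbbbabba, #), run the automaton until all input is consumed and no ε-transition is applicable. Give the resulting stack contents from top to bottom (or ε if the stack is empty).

(q0, bbbbabba, #) ⊢ (q1, bbbabba, YB#) ⊢ (q0, bbabba, B#) ⊢ (q0, babba, B#) ⊢ (q0, abba, B#) ⊢ (q0, bba, XB#) ⊢ (q1, bba, YB#) ⊢ (q0, ba, B#) ⊢ (q0, a, B#) ⊢ (q0, ε, XB#) ⊢ (q1, ε, YB#)
All input consumed in state q1 with stack YB#.

YB#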